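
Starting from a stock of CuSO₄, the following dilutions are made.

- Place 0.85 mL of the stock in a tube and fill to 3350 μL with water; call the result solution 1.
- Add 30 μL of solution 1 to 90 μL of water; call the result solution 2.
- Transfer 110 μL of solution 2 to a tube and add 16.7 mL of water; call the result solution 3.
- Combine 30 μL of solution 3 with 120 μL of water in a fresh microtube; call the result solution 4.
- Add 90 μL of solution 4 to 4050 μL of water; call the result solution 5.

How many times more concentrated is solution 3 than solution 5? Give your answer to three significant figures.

Step 1: 0.85 mL brought to 3350 μL → factor 3.35/0.85 = 3.9412
Step 2: 30 μL + 90 μL = 120 μL total → factor 120/30 = 4
Step 3: 110 μL + 16.7 mL = 16810 μL total → factor 16810/110 = 152.82
Step 4: 30 μL + 120 μL = 150 μL total → factor 150/30 = 5
Step 5: 90 μL + 4050 μL = 4140 μL total → factor 4140/90 = 46
Dilution factor to solution 3 = 2409.1; to solution 5 = 5.541 × 10^5
[solution 3]/[solution 5] = (factor to solution 5)/(factor to solution 3) = 5.541 × 10^5/2409.1 = 230

230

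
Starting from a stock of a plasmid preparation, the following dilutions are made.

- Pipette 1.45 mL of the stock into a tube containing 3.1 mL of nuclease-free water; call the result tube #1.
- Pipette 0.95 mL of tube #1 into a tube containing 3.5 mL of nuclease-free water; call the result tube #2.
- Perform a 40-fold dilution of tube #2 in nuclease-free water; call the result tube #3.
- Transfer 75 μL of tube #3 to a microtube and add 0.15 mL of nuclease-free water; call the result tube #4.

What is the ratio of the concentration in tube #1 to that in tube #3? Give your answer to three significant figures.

Step 1: 1.45 mL + 3.1 mL = 4.55 mL total → factor 4.55/1.45 = 3.1379
Step 2: 0.95 mL + 3.5 mL = 4.45 mL total → factor 4.45/0.95 = 4.6842
Step 3: 40-fold → factor 40
Dilution factor to tube #1 = 3.1379; to tube #3 = 587.95
[tube #1]/[tube #3] = (factor to tube #3)/(factor to tube #1) = 587.95/3.1379 = 187

187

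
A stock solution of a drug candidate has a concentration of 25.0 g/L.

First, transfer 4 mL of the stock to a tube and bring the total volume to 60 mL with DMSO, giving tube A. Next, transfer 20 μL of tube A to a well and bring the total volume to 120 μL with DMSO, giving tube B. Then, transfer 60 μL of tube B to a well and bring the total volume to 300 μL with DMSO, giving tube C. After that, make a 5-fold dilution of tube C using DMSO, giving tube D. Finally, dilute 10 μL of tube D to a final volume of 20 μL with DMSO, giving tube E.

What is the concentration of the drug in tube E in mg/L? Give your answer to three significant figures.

5.56 mg/L

Step 1: 4 mL brought to 60 mL → factor 60/4 = 15
Step 2: 20 μL brought to 120 μL → factor 120/20 = 6
Step 3: 60 μL brought to 300 μL → factor 300/60 = 5
Step 4: 5-fold → factor 5
Step 5: 10 μL brought to 20 μL → factor 20/10 = 2
Overall dilution factor = 15 × 6 × 5 × 5 × 2 = 4500
Final = 25.0 g/L / 4500 = 0.005556 g/L = 5.56 mg/L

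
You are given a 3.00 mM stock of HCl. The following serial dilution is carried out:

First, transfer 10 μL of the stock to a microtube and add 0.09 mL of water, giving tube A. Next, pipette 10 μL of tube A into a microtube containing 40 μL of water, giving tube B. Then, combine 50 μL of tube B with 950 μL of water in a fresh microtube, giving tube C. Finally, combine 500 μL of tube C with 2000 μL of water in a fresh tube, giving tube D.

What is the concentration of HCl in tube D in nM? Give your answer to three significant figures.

600 nM

Step 1: 10 μL + 0.09 mL = 100 μL total → factor 100/10 = 10
Step 2: 10 μL + 40 μL = 50 μL total → factor 50/10 = 5
Step 3: 50 μL + 950 μL = 1000 μL total → factor 1000/50 = 20
Step 4: 500 μL + 2000 μL = 2500 μL total → factor 2500/500 = 5
Overall dilution factor = 10 × 5 × 20 × 5 = 5000
Final = 3.00 mM / 5000 = 0.0006000 mM = 600 nM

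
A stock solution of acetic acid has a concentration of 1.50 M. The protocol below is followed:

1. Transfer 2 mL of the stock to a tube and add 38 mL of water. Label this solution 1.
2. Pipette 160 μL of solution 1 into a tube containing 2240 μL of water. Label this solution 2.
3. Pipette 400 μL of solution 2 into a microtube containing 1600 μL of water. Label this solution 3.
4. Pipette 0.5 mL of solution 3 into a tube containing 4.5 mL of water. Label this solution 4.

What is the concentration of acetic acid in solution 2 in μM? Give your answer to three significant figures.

5.00 × 10^3 μM

Step 1: 2 mL + 38 mL = 40 mL total → factor 40/2 = 20
Step 2: 160 μL + 2240 μL = 2400 μL total → factor 2400/160 = 15
Dilution factor through solution 2 = 20 × 15 = 300
[solution 2] = 1.50 M / 300 = 0.005000 M = 5.00 × 10^3 μM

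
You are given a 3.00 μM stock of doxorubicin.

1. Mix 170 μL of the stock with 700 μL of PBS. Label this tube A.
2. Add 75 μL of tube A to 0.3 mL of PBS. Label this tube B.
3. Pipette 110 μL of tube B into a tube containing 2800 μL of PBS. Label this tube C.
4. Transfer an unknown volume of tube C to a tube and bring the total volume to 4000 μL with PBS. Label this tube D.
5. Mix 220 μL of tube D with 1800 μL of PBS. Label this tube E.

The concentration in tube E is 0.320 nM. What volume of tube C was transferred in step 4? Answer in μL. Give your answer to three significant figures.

2.65 × 10^3 μL

Step 1: 170 μL + 700 μL = 870 μL total → factor 870/170 = 5.1176
Step 2: 75 μL + 0.3 mL = 375 μL total → factor 375/75 = 5
Step 3: 110 μL + 2800 μL = 2910 μL total → factor 2910/110 = 26.455
Step 4: v brought to 4000 μL → factor = 4000 μL/v
Step 5: 220 μL + 1800 μL = 2020 μL total → factor 2020/220 = 9.1818
Product of known-step factors = 6215.4
Overall factor = 3.00 μM / (0.320 nM) = 9375
Step-4 factor = 9375 / 6215.4 = 1.5083
v = 4000 μL / 1.5083 = 2.65 × 10^3 μL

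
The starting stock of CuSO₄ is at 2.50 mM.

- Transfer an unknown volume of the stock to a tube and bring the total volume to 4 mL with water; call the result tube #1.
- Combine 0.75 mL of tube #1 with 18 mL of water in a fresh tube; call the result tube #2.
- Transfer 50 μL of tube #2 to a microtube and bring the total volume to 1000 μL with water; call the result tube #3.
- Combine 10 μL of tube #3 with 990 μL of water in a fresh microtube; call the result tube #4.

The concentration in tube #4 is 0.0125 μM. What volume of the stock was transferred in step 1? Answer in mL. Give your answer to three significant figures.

Step 1: v brought to 4 mL → factor = 4 mL/v
Step 2: 0.75 mL + 18 mL = 18.75 mL total → factor 18.75/0.75 = 25
Step 3: 50 μL brought to 1000 μL → factor 1000/50 = 20
Step 4: 10 μL + 990 μL = 1000 μL total → factor 1000/10 = 100
Product of known-step factors = 50000
Overall factor = 2.50 mM / (0.0125 μM) = 2 × 10^5
Step-1 factor = 2 × 10^5 / 50000 = 4
v = 4 mL / 4 = 1.00 mL

1.00 mL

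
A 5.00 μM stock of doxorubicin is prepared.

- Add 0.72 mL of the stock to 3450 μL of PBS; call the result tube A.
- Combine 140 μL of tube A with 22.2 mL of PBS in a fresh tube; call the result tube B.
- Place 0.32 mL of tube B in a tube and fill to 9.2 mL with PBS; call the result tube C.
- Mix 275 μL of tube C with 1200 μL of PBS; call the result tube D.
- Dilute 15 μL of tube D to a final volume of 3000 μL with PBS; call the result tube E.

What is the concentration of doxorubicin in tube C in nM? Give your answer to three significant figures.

Step 1: 0.72 mL + 3450 μL = 4.17 mL total → factor 4.17/0.72 = 5.7917
Step 2: 140 μL + 22.2 mL = 22340 μL total → factor 22340/140 = 159.57
Step 3: 0.32 mL brought to 9.2 mL → factor 9.2/0.32 = 28.75
Dilution factor through tube C = 5.7917 × 159.57 × 28.75 = 26570
[tube C] = 5.00 μM / 26570 = 0.0001882 μM = 0.188 nM

0.188 nM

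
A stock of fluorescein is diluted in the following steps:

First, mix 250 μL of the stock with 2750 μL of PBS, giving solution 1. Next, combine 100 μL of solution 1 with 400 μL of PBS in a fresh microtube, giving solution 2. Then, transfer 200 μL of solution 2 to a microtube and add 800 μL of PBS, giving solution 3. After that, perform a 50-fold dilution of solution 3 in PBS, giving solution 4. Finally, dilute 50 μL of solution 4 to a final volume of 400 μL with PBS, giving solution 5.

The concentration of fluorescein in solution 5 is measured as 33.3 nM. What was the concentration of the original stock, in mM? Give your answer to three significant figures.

4.00 mM

Step 1: 250 μL + 2750 μL = 3000 μL total → factor 3000/250 = 12
Step 2: 100 μL + 400 μL = 500 μL total → factor 500/100 = 5
Step 3: 200 μL + 800 μL = 1000 μL total → factor 1000/200 = 5
Step 4: 50-fold → factor 50
Step 5: 50 μL brought to 400 μL → factor 400/50 = 8
Overall dilution factor = 12 × 5 × 5 × 50 × 8 = 1.2 × 10^5
Stock = 33.3 nM × 1.2 × 10^5 = 3.996 × 10^6 nM = 4.00 mM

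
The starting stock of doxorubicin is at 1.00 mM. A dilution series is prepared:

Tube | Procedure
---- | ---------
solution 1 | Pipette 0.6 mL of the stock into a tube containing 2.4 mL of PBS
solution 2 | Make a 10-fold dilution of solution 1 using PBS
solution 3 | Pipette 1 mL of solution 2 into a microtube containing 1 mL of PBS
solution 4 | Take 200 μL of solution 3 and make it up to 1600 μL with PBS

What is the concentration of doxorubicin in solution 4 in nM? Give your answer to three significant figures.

Step 1: 0.6 mL + 2.4 mL = 3 mL total → factor 3/0.6 = 5
Step 2: 10-fold → factor 10
Step 3: 1 mL + 1 mL = 2 mL total → factor 2/1 = 2
Step 4: 200 μL brought to 1600 μL → factor 1600/200 = 8
Overall dilution factor = 5 × 10 × 2 × 8 = 800
Final = 1.00 mM / 800 = 0.001250 mM = 1.25 × 10^3 nM

1.25 × 10^3 nM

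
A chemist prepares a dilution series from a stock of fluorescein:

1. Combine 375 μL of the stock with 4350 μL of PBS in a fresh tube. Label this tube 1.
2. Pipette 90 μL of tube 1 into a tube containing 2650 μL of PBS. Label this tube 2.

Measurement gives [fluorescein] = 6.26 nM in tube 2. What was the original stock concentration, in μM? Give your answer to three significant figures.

2.40 μM

Step 1: 375 μL + 4350 μL = 4725 μL total → factor 4725/375 = 12.6
Step 2: 90 μL + 2650 μL = 2740 μL total → factor 2740/90 = 30.444
Overall dilution factor = 12.6 × 30.444 = 383.6
Stock = 6.26 nM × 383.6 = 2401 nM = 2.40 μM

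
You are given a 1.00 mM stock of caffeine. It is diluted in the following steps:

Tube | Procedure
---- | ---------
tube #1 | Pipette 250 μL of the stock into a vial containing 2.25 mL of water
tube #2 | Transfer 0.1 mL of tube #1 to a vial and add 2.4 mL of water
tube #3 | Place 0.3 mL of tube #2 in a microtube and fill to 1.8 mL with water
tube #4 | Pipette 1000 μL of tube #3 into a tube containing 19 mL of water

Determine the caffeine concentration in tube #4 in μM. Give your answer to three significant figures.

Step 1: 250 μL + 2.25 mL = 2500 μL total → factor 2500/250 = 10
Step 2: 0.1 mL + 2.4 mL = 2.5 mL total → factor 2.5/0.1 = 25
Step 3: 0.3 mL brought to 1.8 mL → factor 1.8/0.3 = 6
Step 4: 1000 μL + 19 mL = 20000 μL total → factor 20000/1000 = 20
Overall dilution factor = 10 × 25 × 6 × 20 = 30000
Final = 1.00 mM / 30000 = 3.333 × 10^-5 mM = 0.0333 μM

0.0333 μM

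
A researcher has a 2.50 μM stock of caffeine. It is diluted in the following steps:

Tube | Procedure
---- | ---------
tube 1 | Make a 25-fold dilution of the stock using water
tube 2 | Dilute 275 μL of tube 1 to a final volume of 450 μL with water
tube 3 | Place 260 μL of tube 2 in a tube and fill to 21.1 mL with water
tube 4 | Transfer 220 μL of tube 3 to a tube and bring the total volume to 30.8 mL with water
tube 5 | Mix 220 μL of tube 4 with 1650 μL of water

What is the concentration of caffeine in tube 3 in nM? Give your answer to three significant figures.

Step 1: 25-fold → factor 25
Step 2: 275 μL brought to 450 μL → factor 450/275 = 1.6364
Step 3: 260 μL brought to 21.1 mL → factor 21100/260 = 81.154
Dilution factor through tube 3 = 25 × 1.6364 × 81.154 = 3319.9
[tube 3] = 2.50 μM / 3319.9 = 0.0007530 μM = 0.753 nM

0.753 nM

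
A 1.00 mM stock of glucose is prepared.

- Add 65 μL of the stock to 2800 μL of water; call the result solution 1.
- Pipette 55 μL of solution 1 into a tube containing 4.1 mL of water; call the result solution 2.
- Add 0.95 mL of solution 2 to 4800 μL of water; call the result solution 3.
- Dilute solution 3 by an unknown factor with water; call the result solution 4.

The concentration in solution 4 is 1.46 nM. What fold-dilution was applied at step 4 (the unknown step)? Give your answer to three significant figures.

Step 1: 65 μL + 2800 μL = 2865 μL total → factor 2865/65 = 44.077
Step 2: 55 μL + 4.1 mL = 4155 μL total → factor 4155/55 = 75.545
Step 3: 0.95 mL + 4800 μL = 5.75 mL total → factor 5.75/0.95 = 6.0526
Step 4: unknown factor x
Product of known-step factors = 20154
Overall factor = 1.00 mM / (1.46 nM) = 6.8493 × 10^5
x = 6.8493 × 10^5 / 20154 = 34.0

34.0-fold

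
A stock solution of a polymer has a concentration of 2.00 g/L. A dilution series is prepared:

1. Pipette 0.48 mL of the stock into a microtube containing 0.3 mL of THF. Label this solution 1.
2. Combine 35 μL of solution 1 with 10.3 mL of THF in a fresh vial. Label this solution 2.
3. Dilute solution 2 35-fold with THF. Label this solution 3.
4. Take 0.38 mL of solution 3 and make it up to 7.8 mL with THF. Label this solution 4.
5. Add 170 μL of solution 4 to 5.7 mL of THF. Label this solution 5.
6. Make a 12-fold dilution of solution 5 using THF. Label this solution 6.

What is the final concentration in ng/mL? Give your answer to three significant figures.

0.0140 ng/mL

Step 1: 0.48 mL + 0.3 mL = 0.78 mL total → factor 0.78/0.48 = 1.625
Step 2: 35 μL + 10.3 mL = 10335 μL total → factor 10335/35 = 295.29
Step 3: 35-fold → factor 35
Step 4: 0.38 mL brought to 7.8 mL → factor 7.8/0.38 = 20.526
Step 5: 170 μL + 5.7 mL = 5870 μL total → factor 5870/170 = 34.529
Step 6: 12-fold → factor 12
Overall dilution factor = 1.625 × 295.29 × 35 × 20.526 × 34.529 × 12 = 1.4284 × 10^8
Final = 2.00 g/L / 1.4284 × 10^8 = 1.400 × 10^-8 g/L = 0.0140 ng/mL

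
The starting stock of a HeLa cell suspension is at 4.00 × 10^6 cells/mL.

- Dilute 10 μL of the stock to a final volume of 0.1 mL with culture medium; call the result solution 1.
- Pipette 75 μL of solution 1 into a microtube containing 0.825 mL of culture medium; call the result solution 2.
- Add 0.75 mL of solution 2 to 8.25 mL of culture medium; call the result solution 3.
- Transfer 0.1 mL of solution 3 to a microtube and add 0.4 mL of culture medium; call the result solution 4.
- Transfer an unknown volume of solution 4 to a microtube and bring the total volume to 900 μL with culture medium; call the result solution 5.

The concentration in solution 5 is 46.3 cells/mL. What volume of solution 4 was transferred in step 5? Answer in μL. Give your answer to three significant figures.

75.0 μL

Step 1: 10 μL brought to 0.1 mL → factor 100/10 = 10
Step 2: 75 μL + 0.825 mL = 900 μL total → factor 900/75 = 12
Step 3: 0.75 mL + 8.25 mL = 9 mL total → factor 9/0.75 = 12
Step 4: 0.1 mL + 0.4 mL = 0.5 mL total → factor 0.5/0.1 = 5
Step 5: v brought to 900 μL → factor = 900 μL/v
Product of known-step factors = 7200
Overall factor = 4.00 × 10^6 cells/mL / (46.3 cells/mL) = 86393
Step-5 factor = 86393 / 7200 = 11.999
v = 900 μL / 11.999 = 75.0 μL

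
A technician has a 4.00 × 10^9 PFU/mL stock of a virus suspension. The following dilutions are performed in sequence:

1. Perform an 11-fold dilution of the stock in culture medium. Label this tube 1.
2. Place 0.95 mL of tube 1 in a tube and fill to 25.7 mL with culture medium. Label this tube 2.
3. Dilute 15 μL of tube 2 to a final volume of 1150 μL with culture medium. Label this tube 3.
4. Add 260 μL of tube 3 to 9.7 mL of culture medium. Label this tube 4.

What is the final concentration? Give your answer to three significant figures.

Step 1: 11-fold → factor 11
Step 2: 0.95 mL brought to 25.7 mL → factor 25.7/0.95 = 27.053
Step 3: 15 μL brought to 1150 μL → factor 1150/15 = 76.667
Step 4: 260 μL + 9.7 mL = 9960 μL total → factor 9960/260 = 38.308
Overall dilution factor = 11 × 27.053 × 76.667 × 38.308 = 8.7397 × 10^5
Final = 4.00 × 10^9 PFU/mL / 8.7397 × 10^5 = 4.58 × 10^3 PFU/mL

4.58 × 10^3 PFU/mL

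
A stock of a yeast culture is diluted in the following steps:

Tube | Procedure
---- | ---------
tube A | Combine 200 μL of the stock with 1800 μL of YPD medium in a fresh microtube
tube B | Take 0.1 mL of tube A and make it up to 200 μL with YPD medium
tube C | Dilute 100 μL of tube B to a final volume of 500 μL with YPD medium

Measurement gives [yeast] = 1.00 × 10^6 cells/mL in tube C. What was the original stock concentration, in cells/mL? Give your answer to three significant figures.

Step 1: 200 μL + 1800 μL = 2000 μL total → factor 2000/200 = 10
Step 2: 0.1 mL brought to 200 μL → factor 0.2/0.1 = 2
Step 3: 100 μL brought to 500 μL → factor 500/100 = 5
Overall dilution factor = 10 × 2 × 5 = 100
Stock = 1.00 × 10^6 cells/mL × 100 = 1.00 × 10^8 cells/mL

1.00 × 10^8 cells/mL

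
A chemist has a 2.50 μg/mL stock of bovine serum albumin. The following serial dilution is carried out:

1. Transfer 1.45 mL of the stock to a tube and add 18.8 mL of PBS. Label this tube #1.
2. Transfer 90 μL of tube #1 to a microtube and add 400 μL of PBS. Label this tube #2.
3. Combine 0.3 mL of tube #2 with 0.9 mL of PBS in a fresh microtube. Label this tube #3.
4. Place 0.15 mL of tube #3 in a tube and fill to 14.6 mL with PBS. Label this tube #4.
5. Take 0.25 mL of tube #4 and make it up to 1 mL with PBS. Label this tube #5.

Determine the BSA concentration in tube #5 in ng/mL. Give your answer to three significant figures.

0.0211 ng/mL

Step 1: 1.45 mL + 18.8 mL = 20.25 mL total → factor 20.25/1.45 = 13.966
Step 2: 90 μL + 400 μL = 490 μL total → factor 490/90 = 5.4444
Step 3: 0.3 mL + 0.9 mL = 1.2 mL total → factor 1.2/0.3 = 4
Step 4: 0.15 mL brought to 14.6 mL → factor 14.6/0.15 = 97.333
Step 5: 0.25 mL brought to 1 mL → factor 1/0.25 = 4
Overall dilution factor = 13.966 × 5.4444 × 4 × 97.333 × 4 = 1.1841 × 10^5
Final = 2.50 μg/mL / 1.1841 × 10^5 = 2.111 × 10^-5 μg/mL = 0.0211 ng/mL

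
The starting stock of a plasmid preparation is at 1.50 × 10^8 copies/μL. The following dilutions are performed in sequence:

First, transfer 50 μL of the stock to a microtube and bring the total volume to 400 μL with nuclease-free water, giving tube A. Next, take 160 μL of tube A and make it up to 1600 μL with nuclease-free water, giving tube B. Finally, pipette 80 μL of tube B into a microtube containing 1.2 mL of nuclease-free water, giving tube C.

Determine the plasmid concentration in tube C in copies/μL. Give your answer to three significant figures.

1.17 × 10^5 copies/μL

Step 1: 50 μL brought to 400 μL → factor 400/50 = 8
Step 2: 160 μL brought to 1600 μL → factor 1600/160 = 10
Step 3: 80 μL + 1.2 mL = 1280 μL total → factor 1280/80 = 16
Overall dilution factor = 8 × 10 × 16 = 1280
Final = 1.50 × 10^8 copies/μL / 1280 = 1.17 × 10^5 copies/μL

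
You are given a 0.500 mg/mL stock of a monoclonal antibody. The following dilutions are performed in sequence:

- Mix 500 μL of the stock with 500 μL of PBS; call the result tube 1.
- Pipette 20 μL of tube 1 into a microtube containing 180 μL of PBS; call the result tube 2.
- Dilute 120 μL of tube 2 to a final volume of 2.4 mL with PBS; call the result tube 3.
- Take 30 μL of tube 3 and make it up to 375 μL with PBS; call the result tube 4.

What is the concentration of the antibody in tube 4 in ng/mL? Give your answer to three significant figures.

Step 1: 500 μL + 500 μL = 1000 μL total → factor 1000/500 = 2
Step 2: 20 μL + 180 μL = 200 μL total → factor 200/20 = 10
Step 3: 120 μL brought to 2.4 mL → factor 2400/120 = 20
Step 4: 30 μL brought to 375 μL → factor 375/30 = 12.5
Overall dilution factor = 2 × 10 × 20 × 12.5 = 5000
Final = 0.500 mg/mL / 5000 = 0.0001000 mg/mL = 100 ng/mL

100 ng/mL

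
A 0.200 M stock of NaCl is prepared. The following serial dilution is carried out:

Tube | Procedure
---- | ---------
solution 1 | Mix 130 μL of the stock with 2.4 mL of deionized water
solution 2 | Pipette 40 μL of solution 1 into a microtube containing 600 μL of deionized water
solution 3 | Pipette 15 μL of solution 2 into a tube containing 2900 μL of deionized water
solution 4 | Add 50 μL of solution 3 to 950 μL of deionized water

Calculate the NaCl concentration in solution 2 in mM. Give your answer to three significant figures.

0.642 mM

Step 1: 130 μL + 2.4 mL = 2530 μL total → factor 2530/130 = 19.462
Step 2: 40 μL + 600 μL = 640 μL total → factor 640/40 = 16
Dilution factor through solution 2 = 19.462 × 16 = 311.38
[solution 2] = 0.200 M / 311.38 = 0.0006423 M = 0.642 mM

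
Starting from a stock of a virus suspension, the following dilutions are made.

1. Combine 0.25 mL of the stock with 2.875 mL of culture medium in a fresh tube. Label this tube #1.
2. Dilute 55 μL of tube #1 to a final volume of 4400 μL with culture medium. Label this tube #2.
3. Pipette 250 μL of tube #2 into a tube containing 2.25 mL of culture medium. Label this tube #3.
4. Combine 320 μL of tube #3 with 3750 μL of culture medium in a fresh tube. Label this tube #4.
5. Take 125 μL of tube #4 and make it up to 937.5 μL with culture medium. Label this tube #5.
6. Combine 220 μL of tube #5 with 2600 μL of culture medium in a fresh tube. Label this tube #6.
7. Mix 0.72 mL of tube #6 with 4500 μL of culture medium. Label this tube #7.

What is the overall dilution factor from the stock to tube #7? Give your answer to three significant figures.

8.86 × 10^7

Step 1: 0.25 mL + 2.875 mL = 3.125 mL total → factor 3.125/0.25 = 12.5
Step 2: 55 μL brought to 4400 μL → factor 4400/55 = 80
Step 3: 250 μL + 2.25 mL = 2500 μL total → factor 2500/250 = 10
Step 4: 320 μL + 3750 μL = 4070 μL total → factor 4070/320 = 12.719
Step 5: 125 μL brought to 937.5 μL → factor 937.5/125 = 7.5
Step 6: 220 μL + 2600 μL = 2820 μL total → factor 2820/220 = 12.818
Step 7: 0.72 mL + 4500 μL = 5.22 mL total → factor 5.22/0.72 = 7.25
Overall dilution factor = 12.5 × 80 × 10 × 12.719 × 7.5 × 12.818 × 7.25 = 8.8648 × 10^7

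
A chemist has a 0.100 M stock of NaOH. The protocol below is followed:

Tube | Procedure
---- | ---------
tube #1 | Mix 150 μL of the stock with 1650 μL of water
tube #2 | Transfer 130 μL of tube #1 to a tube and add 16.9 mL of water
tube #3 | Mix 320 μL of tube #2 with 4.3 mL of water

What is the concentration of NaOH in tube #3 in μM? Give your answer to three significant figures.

Step 1: 150 μL + 1650 μL = 1800 μL total → factor 1800/150 = 12
Step 2: 130 μL + 16.9 mL = 17030 μL total → factor 17030/130 = 131
Step 3: 320 μL + 4.3 mL = 4620 μL total → factor 4620/320 = 14.438
Overall dilution factor = 12 × 131 × 14.438 = 22696
Final = 0.100 M / 22696 = 4.406 × 10^-6 M = 4.41 μM

4.41 μM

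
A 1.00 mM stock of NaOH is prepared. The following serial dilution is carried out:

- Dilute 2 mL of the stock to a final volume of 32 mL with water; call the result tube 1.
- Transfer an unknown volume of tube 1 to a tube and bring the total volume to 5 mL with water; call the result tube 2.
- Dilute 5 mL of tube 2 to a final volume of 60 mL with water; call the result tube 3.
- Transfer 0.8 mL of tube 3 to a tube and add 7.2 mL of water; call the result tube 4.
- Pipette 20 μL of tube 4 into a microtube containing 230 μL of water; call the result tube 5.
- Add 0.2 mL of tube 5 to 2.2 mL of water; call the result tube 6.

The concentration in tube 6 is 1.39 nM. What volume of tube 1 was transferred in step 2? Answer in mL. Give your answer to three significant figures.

Step 1: 2 mL brought to 32 mL → factor 32/2 = 16
Step 2: v brought to 5 mL → factor = 5 mL/v
Step 3: 5 mL brought to 60 mL → factor 60/5 = 12
Step 4: 0.8 mL + 7.2 mL = 8 mL total → factor 8/0.8 = 10
Step 5: 20 μL + 230 μL = 250 μL total → factor 250/20 = 12.5
Step 6: 0.2 mL + 2.2 mL = 2.4 mL total → factor 2.4/0.2 = 12
Product of known-step factors = 2.88 × 10^5
Overall factor = 1.00 mM / (1.39 nM) = 7.1942 × 10^5
Step-2 factor = 7.1942 × 10^5 / 2.88 × 10^5 = 2.498
v = 5 mL / 2.498 = 2.00 mL

2.00 mL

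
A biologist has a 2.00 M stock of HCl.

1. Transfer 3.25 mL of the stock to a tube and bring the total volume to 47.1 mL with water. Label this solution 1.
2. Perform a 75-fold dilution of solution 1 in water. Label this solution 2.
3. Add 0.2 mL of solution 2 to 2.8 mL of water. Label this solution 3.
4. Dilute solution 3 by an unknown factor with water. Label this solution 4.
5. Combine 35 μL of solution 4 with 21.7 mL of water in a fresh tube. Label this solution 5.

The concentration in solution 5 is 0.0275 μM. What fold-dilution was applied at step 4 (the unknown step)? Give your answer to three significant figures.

Step 1: 3.25 mL brought to 47.1 mL → factor 47.1/3.25 = 14.492
Step 2: 75-fold → factor 75
Step 3: 0.2 mL + 2.8 mL = 3 mL total → factor 3/0.2 = 15
Step 4: unknown factor x
Step 5: 35 μL + 21.7 mL = 21735 μL total → factor 21735/35 = 621
Product of known-step factors = 1.0125 × 10^7
Overall factor = 2.00 M / (0.0275 μM) = 7.2727 × 10^7
x = 7.2727 × 10^7 / 1.0125 × 10^7 = 7.18

7.18-fold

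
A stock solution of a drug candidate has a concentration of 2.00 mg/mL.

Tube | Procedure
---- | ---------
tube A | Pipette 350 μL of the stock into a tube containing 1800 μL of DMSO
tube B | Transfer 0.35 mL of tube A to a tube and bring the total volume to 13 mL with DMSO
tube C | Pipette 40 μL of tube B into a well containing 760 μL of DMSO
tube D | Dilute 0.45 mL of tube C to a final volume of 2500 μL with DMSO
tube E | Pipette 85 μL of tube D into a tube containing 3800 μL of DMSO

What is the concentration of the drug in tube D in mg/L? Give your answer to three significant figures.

Step 1: 350 μL + 1800 μL = 2150 μL total → factor 2150/350 = 6.1429
Step 2: 0.35 mL brought to 13 mL → factor 13/0.35 = 37.143
Step 3: 40 μL + 760 μL = 800 μL total → factor 800/40 = 20
Step 4: 0.45 mL brought to 2500 μL → factor 2.5/0.45 = 5.5556
Dilution factor through tube D = 6.1429 × 37.143 × 20 × 5.5556 = 25351
[tube D] = 2.00 mg/mL / 25351 = 7.889 × 10^-5 mg/mL = 0.0789 mg/L

0.0789 mg/L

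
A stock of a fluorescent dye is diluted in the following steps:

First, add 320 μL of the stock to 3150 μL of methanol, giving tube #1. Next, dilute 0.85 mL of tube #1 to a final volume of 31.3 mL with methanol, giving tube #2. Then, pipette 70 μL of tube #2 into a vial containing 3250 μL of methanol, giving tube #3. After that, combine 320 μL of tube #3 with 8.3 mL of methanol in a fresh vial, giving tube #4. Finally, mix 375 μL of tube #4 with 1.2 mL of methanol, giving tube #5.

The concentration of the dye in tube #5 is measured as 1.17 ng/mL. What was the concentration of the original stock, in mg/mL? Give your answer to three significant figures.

2.51 mg/mL

Step 1: 320 μL + 3150 μL = 3470 μL total → factor 3470/320 = 10.844
Step 2: 0.85 mL brought to 31.3 mL → factor 31.3/0.85 = 36.824
Step 3: 70 μL + 3250 μL = 3320 μL total → factor 3320/70 = 47.429
Step 4: 320 μL + 8.3 mL = 8620 μL total → factor 8620/320 = 26.938
Step 5: 375 μL + 1.2 mL = 1575 μL total → factor 1575/375 = 4.2
Overall dilution factor = 10.844 × 36.824 × 47.429 × 26.938 × 4.2 = 2.1427 × 10^6
Stock = 1.17 ng/mL × 2.1427 × 10^6 = 2.507 × 10^6 ng/mL = 2.51 mg/mL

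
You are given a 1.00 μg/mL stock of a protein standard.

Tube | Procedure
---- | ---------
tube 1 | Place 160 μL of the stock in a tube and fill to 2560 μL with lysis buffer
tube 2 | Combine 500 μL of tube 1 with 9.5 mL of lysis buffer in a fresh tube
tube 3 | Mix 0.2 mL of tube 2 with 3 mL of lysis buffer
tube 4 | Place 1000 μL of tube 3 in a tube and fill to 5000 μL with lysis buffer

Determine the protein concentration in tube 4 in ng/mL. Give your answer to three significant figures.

Step 1: 160 μL brought to 2560 μL → factor 2560/160 = 16
Step 2: 500 μL + 9.5 mL = 10000 μL total → factor 10000/500 = 20
Step 3: 0.2 mL + 3 mL = 3.2 mL total → factor 3.2/0.2 = 16
Step 4: 1000 μL brought to 5000 μL → factor 5000/1000 = 5
Overall dilution factor = 16 × 20 × 16 × 5 = 25600
Final = 1.00 μg/mL / 25600 = 3.906 × 10^-5 μg/mL = 0.0391 ng/mL

0.0391 ng/mL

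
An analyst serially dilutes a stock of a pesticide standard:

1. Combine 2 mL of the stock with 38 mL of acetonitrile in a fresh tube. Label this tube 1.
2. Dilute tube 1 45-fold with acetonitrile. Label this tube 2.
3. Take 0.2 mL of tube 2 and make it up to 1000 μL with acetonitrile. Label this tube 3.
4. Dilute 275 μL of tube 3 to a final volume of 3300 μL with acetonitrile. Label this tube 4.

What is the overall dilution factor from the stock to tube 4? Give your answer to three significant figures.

5.40 × 10^4

Step 1: 2 mL + 38 mL = 40 mL total → factor 40/2 = 20
Step 2: 45-fold → factor 45
Step 3: 0.2 mL brought to 1000 μL → factor 1/0.2 = 5
Step 4: 275 μL brought to 3300 μL → factor 3300/275 = 12
Overall dilution factor = 20 × 45 × 5 × 12 = 54000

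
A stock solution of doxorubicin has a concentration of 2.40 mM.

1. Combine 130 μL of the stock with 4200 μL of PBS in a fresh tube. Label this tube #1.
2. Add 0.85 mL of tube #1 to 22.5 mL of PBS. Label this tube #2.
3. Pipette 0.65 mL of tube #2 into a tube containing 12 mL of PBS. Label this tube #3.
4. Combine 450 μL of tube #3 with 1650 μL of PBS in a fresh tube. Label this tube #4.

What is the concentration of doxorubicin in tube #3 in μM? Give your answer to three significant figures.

Step 1: 130 μL + 4200 μL = 4330 μL total → factor 4330/130 = 33.308
Step 2: 0.85 mL + 22.5 mL = 23.35 mL total → factor 23.35/0.85 = 27.471
Step 3: 0.65 mL + 12 mL = 12.65 mL total → factor 12.65/0.65 = 19.462
Dilution factor through tube #3 = 33.308 × 27.471 × 19.462 = 17807
[tube #3] = 2.40 mM / 17807 = 0.0001348 mM = 0.135 μM

0.135 μM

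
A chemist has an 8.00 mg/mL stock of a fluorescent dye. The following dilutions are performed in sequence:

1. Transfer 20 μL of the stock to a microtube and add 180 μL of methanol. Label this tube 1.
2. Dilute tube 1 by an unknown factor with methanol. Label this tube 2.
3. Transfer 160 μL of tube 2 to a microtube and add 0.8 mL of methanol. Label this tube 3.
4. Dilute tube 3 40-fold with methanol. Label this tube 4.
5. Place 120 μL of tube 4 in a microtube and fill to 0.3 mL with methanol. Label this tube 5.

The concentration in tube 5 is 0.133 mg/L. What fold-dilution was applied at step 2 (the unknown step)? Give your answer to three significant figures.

10.0-fold

Step 1: 20 μL + 180 μL = 200 μL total → factor 200/20 = 10
Step 2: unknown factor x
Step 3: 160 μL + 0.8 mL = 960 μL total → factor 960/160 = 6
Step 4: 40-fold → factor 40
Step 5: 120 μL brought to 0.3 mL → factor 300/120 = 2.5
Product of known-step factors = 6000
Overall factor = 8.00 mg/mL / (0.133 mg/L) = 60150
x = 60150 / 6000 = 10.0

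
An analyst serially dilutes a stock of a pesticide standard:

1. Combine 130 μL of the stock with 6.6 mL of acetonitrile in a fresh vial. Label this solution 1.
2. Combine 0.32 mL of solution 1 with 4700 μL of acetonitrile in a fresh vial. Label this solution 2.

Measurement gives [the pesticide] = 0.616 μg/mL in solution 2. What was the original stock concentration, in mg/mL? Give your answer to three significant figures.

0.500 mg/mL

Step 1: 130 μL + 6.6 mL = 6730 μL total → factor 6730/130 = 51.769
Step 2: 0.32 mL + 4700 μL = 5.02 mL total → factor 5.02/0.32 = 15.688
Overall dilution factor = 51.769 × 15.688 = 812.13
Stock = 0.616 μg/mL × 812.13 = 500.3 μg/mL = 0.500 mg/mL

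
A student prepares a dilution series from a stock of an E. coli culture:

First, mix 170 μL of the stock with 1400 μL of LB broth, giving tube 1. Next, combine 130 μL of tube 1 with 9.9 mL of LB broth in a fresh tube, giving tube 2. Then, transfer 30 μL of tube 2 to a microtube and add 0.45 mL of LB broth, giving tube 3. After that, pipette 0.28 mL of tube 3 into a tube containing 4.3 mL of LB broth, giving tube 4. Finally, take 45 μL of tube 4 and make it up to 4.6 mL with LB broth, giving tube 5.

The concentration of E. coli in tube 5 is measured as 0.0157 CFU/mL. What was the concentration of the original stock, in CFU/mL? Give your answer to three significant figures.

2.99 × 10^5 CFU/mL

Step 1: 170 μL + 1400 μL = 1570 μL total → factor 1570/170 = 9.2353
Step 2: 130 μL + 9.9 mL = 10030 μL total → factor 10030/130 = 77.154
Step 3: 30 μL + 0.45 mL = 480 μL total → factor 480/30 = 16
Step 4: 0.28 mL + 4.3 mL = 4.58 mL total → factor 4.58/0.28 = 16.357
Step 5: 45 μL brought to 4.6 mL → factor 4600/45 = 102.22
Overall dilution factor = 9.2353 × 77.154 × 16 × 16.357 × 102.22 = 1.9063 × 10^7
Stock = 0.0157 CFU/mL × 1.9063 × 10^7 = 2.99 × 10^5 CFU/mL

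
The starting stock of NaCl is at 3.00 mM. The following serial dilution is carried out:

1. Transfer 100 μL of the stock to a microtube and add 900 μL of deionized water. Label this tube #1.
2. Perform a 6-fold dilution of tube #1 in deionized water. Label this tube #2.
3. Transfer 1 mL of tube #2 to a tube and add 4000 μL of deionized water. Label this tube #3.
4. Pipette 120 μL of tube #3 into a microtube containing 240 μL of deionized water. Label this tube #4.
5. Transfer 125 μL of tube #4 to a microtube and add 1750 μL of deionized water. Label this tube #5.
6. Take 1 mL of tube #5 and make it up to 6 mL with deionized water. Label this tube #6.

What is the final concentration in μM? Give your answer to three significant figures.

Step 1: 100 μL + 900 μL = 1000 μL total → factor 1000/100 = 10
Step 2: 6-fold → factor 6
Step 3: 1 mL + 4000 μL = 5 mL total → factor 5/1 = 5
Step 4: 120 μL + 240 μL = 360 μL total → factor 360/120 = 3
Step 5: 125 μL + 1750 μL = 1875 μL total → factor 1875/125 = 15
Step 6: 1 mL brought to 6 mL → factor 6/1 = 6
Overall dilution factor = 10 × 6 × 5 × 3 × 15 × 6 = 81000
Final = 3.00 mM / 81000 = 3.704 × 10^-5 mM = 0.0370 μM

0.0370 μM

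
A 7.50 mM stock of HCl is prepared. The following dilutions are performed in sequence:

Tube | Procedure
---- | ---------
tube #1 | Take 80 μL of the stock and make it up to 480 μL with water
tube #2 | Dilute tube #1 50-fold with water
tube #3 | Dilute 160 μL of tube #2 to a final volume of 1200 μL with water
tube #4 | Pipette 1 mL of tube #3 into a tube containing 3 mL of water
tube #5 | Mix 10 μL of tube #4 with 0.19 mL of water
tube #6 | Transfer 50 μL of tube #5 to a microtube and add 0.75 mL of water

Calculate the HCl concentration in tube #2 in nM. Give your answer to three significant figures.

Step 1: 80 μL brought to 480 μL → factor 480/80 = 6
Step 2: 50-fold → factor 50
Dilution factor through tube #2 = 6 × 50 = 300
[tube #2] = 7.50 mM / 300 = 0.02500 mM = 2.50 × 10^4 nM

2.50 × 10^4 nM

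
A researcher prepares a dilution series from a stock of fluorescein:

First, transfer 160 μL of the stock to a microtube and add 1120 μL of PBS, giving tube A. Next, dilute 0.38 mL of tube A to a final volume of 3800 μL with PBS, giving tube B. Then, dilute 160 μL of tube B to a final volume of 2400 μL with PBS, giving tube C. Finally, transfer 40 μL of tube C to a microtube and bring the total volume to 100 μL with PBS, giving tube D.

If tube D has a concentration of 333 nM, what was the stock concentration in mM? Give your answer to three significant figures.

0.999 mM

Step 1: 160 μL + 1120 μL = 1280 μL total → factor 1280/160 = 8
Step 2: 0.38 mL brought to 3800 μL → factor 3.8/0.38 = 10
Step 3: 160 μL brought to 2400 μL → factor 2400/160 = 15
Step 4: 40 μL brought to 100 μL → factor 100/40 = 2.5
Overall dilution factor = 8 × 10 × 15 × 2.5 = 3000
Stock = 333 nM × 3000 = 9.990 × 10^5 nM = 0.999 mM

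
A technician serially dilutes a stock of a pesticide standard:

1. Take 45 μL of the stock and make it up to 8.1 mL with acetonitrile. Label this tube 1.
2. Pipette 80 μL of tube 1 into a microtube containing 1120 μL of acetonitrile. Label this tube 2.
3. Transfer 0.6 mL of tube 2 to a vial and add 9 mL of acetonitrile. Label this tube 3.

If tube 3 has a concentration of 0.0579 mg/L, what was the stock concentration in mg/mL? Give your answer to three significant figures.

Step 1: 45 μL brought to 8.1 mL → factor 8100/45 = 180
Step 2: 80 μL + 1120 μL = 1200 μL total → factor 1200/80 = 15
Step 3: 0.6 mL + 9 mL = 9.6 mL total → factor 9.6/0.6 = 16
Overall dilution factor = 180 × 15 × 16 = 43200
Stock = 0.0579 mg/L × 43200 = 2501 mg/L = 2.50 mg/mL

2.50 mg/mL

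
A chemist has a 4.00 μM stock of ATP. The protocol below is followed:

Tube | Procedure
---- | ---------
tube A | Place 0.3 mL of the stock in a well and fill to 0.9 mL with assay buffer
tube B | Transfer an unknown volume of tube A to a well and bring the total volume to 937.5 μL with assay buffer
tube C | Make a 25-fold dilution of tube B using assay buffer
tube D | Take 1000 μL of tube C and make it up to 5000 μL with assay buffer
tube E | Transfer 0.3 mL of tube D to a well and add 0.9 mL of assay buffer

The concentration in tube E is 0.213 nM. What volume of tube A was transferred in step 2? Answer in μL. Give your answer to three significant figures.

74.9 μL

Step 1: 0.3 mL brought to 0.9 mL → factor 0.9/0.3 = 3
Step 2: v brought to 937.5 μL → factor = 937.5 μL/v
Step 3: 25-fold → factor 25
Step 4: 1000 μL brought to 5000 μL → factor 5000/1000 = 5
Step 5: 0.3 mL + 0.9 mL = 1.2 mL total → factor 1.2/0.3 = 4
Product of known-step factors = 1500
Overall factor = 4.00 μM / (0.213 nM) = 18779
Step-2 factor = 18779 / 1500 = 12.52
v = 937.5 μL / 12.52 = 74.9 μL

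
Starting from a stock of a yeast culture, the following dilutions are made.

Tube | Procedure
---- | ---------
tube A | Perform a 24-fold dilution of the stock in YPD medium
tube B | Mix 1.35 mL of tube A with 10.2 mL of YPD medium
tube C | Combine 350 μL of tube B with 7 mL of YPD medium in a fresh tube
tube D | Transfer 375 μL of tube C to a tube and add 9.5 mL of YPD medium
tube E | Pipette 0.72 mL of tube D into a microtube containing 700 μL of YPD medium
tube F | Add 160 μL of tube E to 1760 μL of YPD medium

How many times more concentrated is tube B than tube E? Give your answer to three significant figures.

Step 1: 24-fold → factor 24
Step 2: 1.35 mL + 10.2 mL = 11.55 mL total → factor 11.55/1.35 = 8.5556
Step 3: 350 μL + 7 mL = 7350 μL total → factor 7350/350 = 21
Step 4: 375 μL + 9.5 mL = 9875 μL total → factor 9875/375 = 26.333
Step 5: 0.72 mL + 700 μL = 1.42 mL total → factor 1.42/0.72 = 1.9722
Dilution factor to tube B = 205.33; to tube E = 2.2394 × 10^5
[tube B]/[tube E] = (factor to tube E)/(factor to tube B) = 2.2394 × 10^5/205.33 = 1.09 × 10^3

1.09 × 10^3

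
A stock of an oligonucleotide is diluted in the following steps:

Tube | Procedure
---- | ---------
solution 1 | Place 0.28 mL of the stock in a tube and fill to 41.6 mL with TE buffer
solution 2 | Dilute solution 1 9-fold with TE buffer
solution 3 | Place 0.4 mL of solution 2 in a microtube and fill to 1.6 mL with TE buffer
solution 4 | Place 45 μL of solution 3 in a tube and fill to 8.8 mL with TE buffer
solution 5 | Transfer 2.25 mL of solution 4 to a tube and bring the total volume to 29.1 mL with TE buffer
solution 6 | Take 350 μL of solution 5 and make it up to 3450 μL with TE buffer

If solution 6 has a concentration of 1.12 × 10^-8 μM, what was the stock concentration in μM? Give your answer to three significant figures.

Step 1: 0.28 mL brought to 41.6 mL → factor 41.6/0.28 = 148.57
Step 2: 9-fold → factor 9
Step 3: 0.4 mL brought to 1.6 mL → factor 1.6/0.4 = 4
Step 4: 45 μL brought to 8.8 mL → factor 8800/45 = 195.56
Step 5: 2.25 mL brought to 29.1 mL → factor 29.1/2.25 = 12.933
Step 6: 350 μL brought to 3450 μL → factor 3450/350 = 9.8571
Overall dilution factor = 148.57 × 9 × 4 × 195.56 × 12.933 × 9.8571 = 1.3334 × 10^8
Stock = 1.12 × 10^-8 μM × 1.3334 × 10^8 = 1.49 μM

1.49 μM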